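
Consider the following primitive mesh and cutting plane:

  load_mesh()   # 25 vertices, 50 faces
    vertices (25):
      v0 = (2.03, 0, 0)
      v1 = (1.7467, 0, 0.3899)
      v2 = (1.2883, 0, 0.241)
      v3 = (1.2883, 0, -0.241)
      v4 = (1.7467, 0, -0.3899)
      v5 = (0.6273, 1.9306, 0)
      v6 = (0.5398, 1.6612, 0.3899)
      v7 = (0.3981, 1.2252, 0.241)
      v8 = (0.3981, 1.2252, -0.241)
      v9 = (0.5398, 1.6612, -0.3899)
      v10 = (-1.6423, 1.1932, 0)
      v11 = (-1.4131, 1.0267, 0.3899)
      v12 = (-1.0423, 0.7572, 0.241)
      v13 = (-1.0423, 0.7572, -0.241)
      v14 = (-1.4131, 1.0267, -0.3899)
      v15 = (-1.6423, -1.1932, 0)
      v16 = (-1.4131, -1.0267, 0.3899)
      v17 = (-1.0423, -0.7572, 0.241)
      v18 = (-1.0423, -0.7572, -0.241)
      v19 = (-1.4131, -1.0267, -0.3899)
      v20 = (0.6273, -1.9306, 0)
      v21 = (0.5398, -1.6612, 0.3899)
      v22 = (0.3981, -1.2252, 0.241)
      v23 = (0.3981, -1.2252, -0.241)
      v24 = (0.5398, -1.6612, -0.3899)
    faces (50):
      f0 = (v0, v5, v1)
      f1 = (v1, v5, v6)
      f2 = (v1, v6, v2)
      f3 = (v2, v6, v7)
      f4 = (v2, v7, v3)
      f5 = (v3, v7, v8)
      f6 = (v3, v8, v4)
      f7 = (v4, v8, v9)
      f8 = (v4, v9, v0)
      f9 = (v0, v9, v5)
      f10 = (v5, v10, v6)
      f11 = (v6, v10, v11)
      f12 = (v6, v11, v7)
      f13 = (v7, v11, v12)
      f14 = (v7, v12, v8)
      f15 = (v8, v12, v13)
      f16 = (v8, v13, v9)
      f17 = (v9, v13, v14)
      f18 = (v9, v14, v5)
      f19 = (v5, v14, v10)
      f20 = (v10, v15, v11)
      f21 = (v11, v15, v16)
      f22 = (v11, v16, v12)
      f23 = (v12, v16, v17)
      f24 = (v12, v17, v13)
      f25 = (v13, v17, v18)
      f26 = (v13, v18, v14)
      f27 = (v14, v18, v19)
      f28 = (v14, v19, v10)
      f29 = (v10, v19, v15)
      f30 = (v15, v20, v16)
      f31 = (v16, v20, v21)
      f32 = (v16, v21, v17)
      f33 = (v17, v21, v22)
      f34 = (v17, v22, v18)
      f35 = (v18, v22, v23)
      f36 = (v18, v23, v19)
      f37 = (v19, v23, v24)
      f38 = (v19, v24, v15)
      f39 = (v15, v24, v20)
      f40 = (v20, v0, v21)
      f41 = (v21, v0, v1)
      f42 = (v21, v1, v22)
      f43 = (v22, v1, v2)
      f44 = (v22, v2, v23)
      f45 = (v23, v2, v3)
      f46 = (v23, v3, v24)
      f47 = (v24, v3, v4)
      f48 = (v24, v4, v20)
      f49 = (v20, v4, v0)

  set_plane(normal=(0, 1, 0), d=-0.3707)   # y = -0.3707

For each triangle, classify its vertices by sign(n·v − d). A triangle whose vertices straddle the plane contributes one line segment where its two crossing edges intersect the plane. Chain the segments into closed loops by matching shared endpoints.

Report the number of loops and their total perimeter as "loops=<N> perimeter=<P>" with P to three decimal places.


loops=2 perimeter=4.596

Straddling triangles (20 of 50):
  (v10,v15,v11) [+-+] → (-1.6423, -0.3707, 0)–(-1.55738, -0.3707, 0.144463)  len=0.1676
  (v11,v15,v16) [+--] → (-1.55738, -0.3707, 0.144463)–(-1.4131, -0.3707, 0.3899)  len=0.2847
  (v11,v16,v12) [+-+] → (-1.4131, -0.3707, 0.3899)–(-1.27674, -0.3707, 0.335144)  len=0.1469
  (v12,v16,v17) [+--] → (-1.27674, -0.3707, 0.335144)–(-1.0423, -0.3707, 0.241)  len=0.2526
  (v12,v17,v13) [+-+] → (-1.0423, -0.3707, 0.241)–(-1.0423, -0.3707, 0.117986)  len=0.1230
  (v13,v17,v18) [+--] → (-1.0423, -0.3707, 0.117986)–(-1.0423, -0.3707, -0.241)  len=0.3590
  (v13,v18,v14) [+-+] → (-1.0423, -0.3707, -0.241)–(-1.12264, -0.3707, -0.273261)  len=0.0866
  (v14,v18,v19) [+--] → (-1.12264, -0.3707, -0.273261)–(-1.4131, -0.3707, -0.3899)  len=0.3130
  (v14,v19,v10) [+-+] → (-1.4131, -0.3707, -0.3899)–(-1.48083, -0.3707, -0.274681)  len=0.1337
  (v10,v19,v15) [+--] → (-1.48083, -0.3707, -0.274681)–(-1.6423, -0.3707, 0)  len=0.3186
  (v20,v0,v21) [-+-] → (1.76066, -0.3707, 0)–(1.69746, -0.3707, 0.0870069)  len=0.1075
  (v21,v0,v1) [-++] → (1.69746, -0.3707, 0.0870069)–(1.47738, -0.3707, 0.3899)  len=0.3744
  (v21,v1,v22) [-+-] → (1.47738, -0.3707, 0.3899)–(1.33866, -0.3707, 0.344848)  len=0.1458
  (v22,v1,v2) [-++] → (1.33866, -0.3707, 0.344848)–(1.01896, -0.3707, 0.241)  len=0.3361
  (v22,v2,v23) [-+-] → (1.01896, -0.3707, 0.241)–(1.01896, -0.3707, 0.0951647)  len=0.1458
  (v23,v2,v3) [-++] → (1.01896, -0.3707, 0.0951647)–(1.01896, -0.3707, -0.241)  len=0.3362
  (v23,v3,v24) [-+-] → (1.01896, -0.3707, -0.241)–(1.12127, -0.3707, -0.274227)  len=0.1076
  (v24,v3,v4) [-++] → (1.12127, -0.3707, -0.274227)–(1.47738, -0.3707, -0.3899)  len=0.3744
  (v24,v4,v20) [-+-] → (1.47738, -0.3707, -0.3899)–(1.53176, -0.3707, -0.315034)  len=0.0925
  (v20,v4,v0) [-++] → (1.53176, -0.3707, -0.315034)–(1.76066, -0.3707, 0)  len=0.3894

Chained into 2 loop(s):
  loop 1: 10 segments, perimeter = 2.1857
  loop 2: 10 segments, perimeter = 2.4099
Total perimeter = 4.596


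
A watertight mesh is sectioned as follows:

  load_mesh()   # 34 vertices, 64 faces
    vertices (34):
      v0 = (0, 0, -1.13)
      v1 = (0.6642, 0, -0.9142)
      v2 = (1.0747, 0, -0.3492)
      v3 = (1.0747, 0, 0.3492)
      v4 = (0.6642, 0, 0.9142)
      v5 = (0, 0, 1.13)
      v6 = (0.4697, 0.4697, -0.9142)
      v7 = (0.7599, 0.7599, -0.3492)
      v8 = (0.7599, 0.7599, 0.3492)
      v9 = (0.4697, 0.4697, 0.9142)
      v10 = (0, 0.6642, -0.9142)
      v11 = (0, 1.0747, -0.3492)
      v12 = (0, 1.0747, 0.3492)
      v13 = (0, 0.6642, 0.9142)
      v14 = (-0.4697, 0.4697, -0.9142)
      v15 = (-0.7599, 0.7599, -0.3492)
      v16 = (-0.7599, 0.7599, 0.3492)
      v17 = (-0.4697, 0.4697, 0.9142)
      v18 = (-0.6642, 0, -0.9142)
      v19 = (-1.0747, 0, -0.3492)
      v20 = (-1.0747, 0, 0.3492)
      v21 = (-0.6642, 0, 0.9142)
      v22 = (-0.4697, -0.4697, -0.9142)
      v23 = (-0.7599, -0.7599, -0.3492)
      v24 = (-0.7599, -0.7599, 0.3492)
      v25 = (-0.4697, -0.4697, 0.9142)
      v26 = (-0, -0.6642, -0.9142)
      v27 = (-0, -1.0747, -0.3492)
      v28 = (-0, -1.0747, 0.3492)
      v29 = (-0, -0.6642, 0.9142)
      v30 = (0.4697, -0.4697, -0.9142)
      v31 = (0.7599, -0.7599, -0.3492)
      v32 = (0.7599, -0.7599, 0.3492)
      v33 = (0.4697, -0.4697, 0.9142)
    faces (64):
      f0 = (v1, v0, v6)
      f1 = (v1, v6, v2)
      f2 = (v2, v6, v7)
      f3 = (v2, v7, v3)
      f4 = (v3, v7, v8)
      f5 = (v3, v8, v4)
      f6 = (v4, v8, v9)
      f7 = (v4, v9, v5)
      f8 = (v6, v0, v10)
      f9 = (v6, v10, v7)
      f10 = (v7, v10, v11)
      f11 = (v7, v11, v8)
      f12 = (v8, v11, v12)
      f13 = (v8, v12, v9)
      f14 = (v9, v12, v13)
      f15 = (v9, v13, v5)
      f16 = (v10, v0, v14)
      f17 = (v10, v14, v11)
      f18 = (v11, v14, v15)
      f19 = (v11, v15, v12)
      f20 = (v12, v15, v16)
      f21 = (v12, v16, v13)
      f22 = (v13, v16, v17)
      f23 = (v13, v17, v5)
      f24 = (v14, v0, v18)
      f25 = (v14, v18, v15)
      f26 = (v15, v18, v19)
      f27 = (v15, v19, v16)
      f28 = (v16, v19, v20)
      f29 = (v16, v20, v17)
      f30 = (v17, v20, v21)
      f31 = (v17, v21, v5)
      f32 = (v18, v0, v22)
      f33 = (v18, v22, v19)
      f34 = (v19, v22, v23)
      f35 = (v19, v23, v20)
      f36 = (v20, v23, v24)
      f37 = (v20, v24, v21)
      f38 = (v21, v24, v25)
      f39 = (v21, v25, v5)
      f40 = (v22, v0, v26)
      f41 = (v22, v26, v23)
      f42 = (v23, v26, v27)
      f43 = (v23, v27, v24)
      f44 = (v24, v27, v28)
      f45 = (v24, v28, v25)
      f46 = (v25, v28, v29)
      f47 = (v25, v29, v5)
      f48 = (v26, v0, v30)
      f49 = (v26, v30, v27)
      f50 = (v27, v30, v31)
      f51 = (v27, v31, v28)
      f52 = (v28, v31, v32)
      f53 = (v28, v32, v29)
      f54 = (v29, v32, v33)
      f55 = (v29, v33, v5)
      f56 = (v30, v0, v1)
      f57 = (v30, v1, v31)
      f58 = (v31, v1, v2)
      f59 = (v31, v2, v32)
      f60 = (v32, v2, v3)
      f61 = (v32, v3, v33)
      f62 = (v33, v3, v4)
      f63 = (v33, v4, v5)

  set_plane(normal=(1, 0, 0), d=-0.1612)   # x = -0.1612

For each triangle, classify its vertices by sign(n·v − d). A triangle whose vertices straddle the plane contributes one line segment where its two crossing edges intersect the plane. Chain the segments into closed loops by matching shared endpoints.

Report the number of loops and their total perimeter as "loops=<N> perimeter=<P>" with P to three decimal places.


loops=1 perimeter=6.676

Straddling triangles (20 of 64):
  (v10,v0,v14) [++-] → (-0.1612, 0.1612, -1.05594)–(-0.1612, 0.597448, -0.9142)  len=0.4587
  (v10,v14,v11) [+-+] → (-0.1612, 0.597448, -0.9142)–(-0.1612, 0.867065, -0.543107)  len=0.4587
  (v11,v14,v15) [+--] → (-0.1612, 0.867065, -0.543107)–(-0.1612, 1.00792, -0.3492)  len=0.2397
  (v11,v15,v12) [+-+] → (-0.1612, 1.00792, -0.3492)–(-0.1612, 1.00792, 0.201046)  len=0.5502
  (v12,v15,v16) [+--] → (-0.1612, 1.00792, 0.201046)–(-0.1612, 1.00792, 0.3492)  len=0.1482
  (v12,v16,v13) [+-+] → (-0.1612, 1.00792, 0.3492)–(-0.1612, 0.684501, 0.794345)  len=0.5502
  (v13,v16,v17) [+--] → (-0.1612, 0.684501, 0.794345)–(-0.1612, 0.597448, 0.9142)  len=0.1481
  (v13,v17,v5) [+-+] → (-0.1612, 0.597448, 0.9142)–(-0.1612, 0.1612, 1.05594)  len=0.4587
  (v14,v0,v18) [-+-] → (-0.1612, 0.1612, -1.05594)–(-0.1612, 0, -1.07763)  len=0.1627
  (v17,v21,v5) [--+] → (-0.1612, 0, 1.07763)–(-0.1612, 0.1612, 1.05594)  len=0.1627
  (v18,v0,v22) [-+-] → (-0.1612, 0, -1.07763)–(-0.1612, -0.1612, -1.05594)  len=0.1627
  (v21,v25,v5) [--+] → (-0.1612, -0.1612, 1.05594)–(-0.1612, 0, 1.07763)  len=0.1627
  (v22,v0,v26) [-++] → (-0.1612, -0.1612, -1.05594)–(-0.1612, -0.597448, -0.9142)  len=0.4587
  (v22,v26,v23) [-+-] → (-0.1612, -0.597448, -0.9142)–(-0.1612, -0.684501, -0.794345)  len=0.1481
  (v23,v26,v27) [-++] → (-0.1612, -0.684501, -0.794345)–(-0.1612, -1.00792, -0.3492)  len=0.5502
  (v23,v27,v24) [-+-] → (-0.1612, -1.00792, -0.3492)–(-0.1612, -1.00792, -0.201046)  len=0.1482
  (v24,v27,v28) [-++] → (-0.1612, -1.00792, -0.201046)–(-0.1612, -1.00792, 0.3492)  len=0.5502
  (v24,v28,v25) [-+-] → (-0.1612, -1.00792, 0.3492)–(-0.1612, -0.867065, 0.543107)  len=0.2397
  (v25,v28,v29) [-++] → (-0.1612, -0.867065, 0.543107)–(-0.1612, -0.597448, 0.9142)  len=0.4587
  (v25,v29,v5) [-++] → (-0.1612, -0.597448, 0.9142)–(-0.1612, -0.1612, 1.05594)  len=0.4587

Chained into 1 loop(s):
  loop 1: 20 segments, perimeter = 6.6757
Total perimeter = 6.676


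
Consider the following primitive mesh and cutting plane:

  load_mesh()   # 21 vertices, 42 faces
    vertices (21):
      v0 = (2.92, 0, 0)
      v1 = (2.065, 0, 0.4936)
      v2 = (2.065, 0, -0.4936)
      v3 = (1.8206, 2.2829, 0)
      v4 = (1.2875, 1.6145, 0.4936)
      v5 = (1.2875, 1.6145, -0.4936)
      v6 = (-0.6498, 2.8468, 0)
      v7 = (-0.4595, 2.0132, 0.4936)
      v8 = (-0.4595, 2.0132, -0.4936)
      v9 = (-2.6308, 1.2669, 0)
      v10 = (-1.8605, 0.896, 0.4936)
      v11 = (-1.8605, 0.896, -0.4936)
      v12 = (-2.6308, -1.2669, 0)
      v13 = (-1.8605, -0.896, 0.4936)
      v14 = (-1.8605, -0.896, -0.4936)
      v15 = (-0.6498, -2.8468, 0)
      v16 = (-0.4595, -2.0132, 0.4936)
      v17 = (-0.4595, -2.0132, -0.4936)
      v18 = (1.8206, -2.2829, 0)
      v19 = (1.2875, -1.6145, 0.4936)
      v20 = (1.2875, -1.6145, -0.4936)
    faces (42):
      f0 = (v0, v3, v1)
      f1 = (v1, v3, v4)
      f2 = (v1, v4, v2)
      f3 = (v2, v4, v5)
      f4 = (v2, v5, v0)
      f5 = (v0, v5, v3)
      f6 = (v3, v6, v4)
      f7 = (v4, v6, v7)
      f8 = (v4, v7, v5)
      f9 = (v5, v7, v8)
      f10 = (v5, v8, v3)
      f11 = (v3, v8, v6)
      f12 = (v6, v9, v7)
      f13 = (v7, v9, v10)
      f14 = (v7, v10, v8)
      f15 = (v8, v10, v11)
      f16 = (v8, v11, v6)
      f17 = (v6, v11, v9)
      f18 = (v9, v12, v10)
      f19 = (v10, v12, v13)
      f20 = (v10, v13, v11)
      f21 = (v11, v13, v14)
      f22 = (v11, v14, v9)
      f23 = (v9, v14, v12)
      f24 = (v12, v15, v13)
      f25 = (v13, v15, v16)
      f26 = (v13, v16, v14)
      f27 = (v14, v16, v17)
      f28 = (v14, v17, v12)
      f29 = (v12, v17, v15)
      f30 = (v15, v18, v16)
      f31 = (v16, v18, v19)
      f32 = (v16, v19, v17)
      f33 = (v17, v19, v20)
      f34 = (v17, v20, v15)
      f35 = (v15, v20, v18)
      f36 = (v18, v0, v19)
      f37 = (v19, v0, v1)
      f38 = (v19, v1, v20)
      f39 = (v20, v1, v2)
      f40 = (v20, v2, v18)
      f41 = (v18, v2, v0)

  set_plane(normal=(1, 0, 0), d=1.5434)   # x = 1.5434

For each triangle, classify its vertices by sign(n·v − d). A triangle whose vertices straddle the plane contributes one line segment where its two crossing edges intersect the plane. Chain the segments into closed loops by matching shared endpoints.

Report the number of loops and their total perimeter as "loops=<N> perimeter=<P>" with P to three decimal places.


Straddling triangles (16 of 42):
  (v1,v3,v4) [++-] → (1.5434, 1.93535, 0.256661)–(1.5434, 1.08312, 0.4936)  len=0.8846
  (v1,v4,v2) [+-+] → (1.5434, 1.08312, 0.4936)–(1.5434, 1.08312, 0.168681)  len=0.3249
  (v2,v4,v5) [+--] → (1.5434, 1.08312, 0.168681)–(1.5434, 1.08312, -0.4936)  len=0.6623
  (v2,v5,v0) [+-+] → (1.5434, 1.08312, -0.4936)–(1.5434, 1.36142, -0.416226)  len=0.2889
  (v0,v5,v3) [+-+] → (1.5434, 1.36142, -0.416226)–(1.5434, 1.93535, -0.256661)  len=0.5957
  (v3,v6,v4) [+--] → (1.5434, 2.34617, 0)–(1.5434, 1.93535, 0.256661)  len=0.4844
  (v5,v8,v3) [--+] → (1.5434, 2.25011, -0.0600087)–(1.5434, 1.93535, -0.256661)  len=0.3711
  (v3,v8,v6) [+--] → (1.5434, 2.25011, -0.0600087)–(1.5434, 2.34617, 0)  len=0.1133
  (v15,v18,v16) [-+-] → (1.5434, -2.34617, 0)–(1.5434, -2.25011, 0.0600087)  len=0.1133
  (v16,v18,v19) [-+-] → (1.5434, -2.25011, 0.0600087)–(1.5434, -1.93535, 0.256661)  len=0.3711
  (v15,v20,v18) [--+] → (1.5434, -1.93535, -0.256661)–(1.5434, -2.34617, 0)  len=0.4844
  (v18,v0,v19) [++-] → (1.5434, -1.36142, 0.416226)–(1.5434, -1.93535, 0.256661)  len=0.5957
  (v19,v0,v1) [-++] → (1.5434, -1.36142, 0.416226)–(1.5434, -1.08312, 0.4936)  len=0.2889
  (v19,v1,v20) [-+-] → (1.5434, -1.08312, 0.4936)–(1.5434, -1.08312, -0.168681)  len=0.6623
  (v20,v1,v2) [-++] → (1.5434, -1.08312, -0.168681)–(1.5434, -1.08312, -0.4936)  len=0.3249
  (v20,v2,v18) [-++] → (1.5434, -1.08312, -0.4936)–(1.5434, -1.93535, -0.256661)  len=0.8846

Chained into 2 loop(s):
  loop 1: 8 segments, perimeter = 3.7251
  loop 2: 8 segments, perimeter = 3.7251
Total perimeter = 7.450

loops=2 perimeter=7.450


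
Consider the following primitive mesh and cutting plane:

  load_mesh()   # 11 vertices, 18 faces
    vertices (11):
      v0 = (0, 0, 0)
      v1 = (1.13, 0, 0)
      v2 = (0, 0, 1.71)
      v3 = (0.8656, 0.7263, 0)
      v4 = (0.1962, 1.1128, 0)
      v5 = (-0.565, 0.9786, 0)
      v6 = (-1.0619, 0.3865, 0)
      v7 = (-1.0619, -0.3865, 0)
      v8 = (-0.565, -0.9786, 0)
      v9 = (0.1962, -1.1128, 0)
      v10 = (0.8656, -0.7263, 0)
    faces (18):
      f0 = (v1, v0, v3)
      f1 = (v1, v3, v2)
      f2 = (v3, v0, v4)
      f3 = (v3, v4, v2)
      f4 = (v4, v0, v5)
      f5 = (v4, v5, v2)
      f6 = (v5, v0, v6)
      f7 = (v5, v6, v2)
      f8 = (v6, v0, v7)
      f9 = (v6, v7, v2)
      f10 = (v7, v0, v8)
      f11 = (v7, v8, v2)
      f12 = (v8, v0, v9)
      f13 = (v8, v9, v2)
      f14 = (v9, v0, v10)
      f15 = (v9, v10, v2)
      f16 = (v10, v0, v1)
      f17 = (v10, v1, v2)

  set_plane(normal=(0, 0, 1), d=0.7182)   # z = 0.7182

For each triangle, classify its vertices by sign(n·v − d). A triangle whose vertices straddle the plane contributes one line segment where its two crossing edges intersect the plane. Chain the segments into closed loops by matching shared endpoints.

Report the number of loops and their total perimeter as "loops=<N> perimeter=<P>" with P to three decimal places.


loops=1 perimeter=4.035

Straddling triangles (9 of 18):
  (v1,v3,v2) [--+] → (0.502048, 0.421254, 0.7182)–(0.6554, 0, 0.7182)  len=0.4483
  (v3,v4,v2) [--+] → (0.113796, 0.645424, 0.7182)–(0.502048, 0.421254, 0.7182)  len=0.4483
  (v4,v5,v2) [--+] → (-0.3277, 0.567588, 0.7182)–(0.113796, 0.645424, 0.7182)  len=0.4483
  (v5,v6,v2) [--+] → (-0.615902, 0.22417, 0.7182)–(-0.3277, 0.567588, 0.7182)  len=0.4483
  (v6,v7,v2) [--+] → (-0.615902, -0.22417, 0.7182)–(-0.615902, 0.22417, 0.7182)  len=0.4483
  (v7,v8,v2) [--+] → (-0.3277, -0.567588, 0.7182)–(-0.615902, -0.22417, 0.7182)  len=0.4483
  (v8,v9,v2) [--+] → (0.113796, -0.645424, 0.7182)–(-0.3277, -0.567588, 0.7182)  len=0.4483
  (v9,v10,v2) [--+] → (0.502048, -0.421254, 0.7182)–(0.113796, -0.645424, 0.7182)  len=0.4483
  (v10,v1,v2) [--+] → (0.6554, 0, 0.7182)–(0.502048, -0.421254, 0.7182)  len=0.4483

Chained into 1 loop(s):
  loop 1: 9 segments, perimeter = 4.0348
Total perimeter = 4.035


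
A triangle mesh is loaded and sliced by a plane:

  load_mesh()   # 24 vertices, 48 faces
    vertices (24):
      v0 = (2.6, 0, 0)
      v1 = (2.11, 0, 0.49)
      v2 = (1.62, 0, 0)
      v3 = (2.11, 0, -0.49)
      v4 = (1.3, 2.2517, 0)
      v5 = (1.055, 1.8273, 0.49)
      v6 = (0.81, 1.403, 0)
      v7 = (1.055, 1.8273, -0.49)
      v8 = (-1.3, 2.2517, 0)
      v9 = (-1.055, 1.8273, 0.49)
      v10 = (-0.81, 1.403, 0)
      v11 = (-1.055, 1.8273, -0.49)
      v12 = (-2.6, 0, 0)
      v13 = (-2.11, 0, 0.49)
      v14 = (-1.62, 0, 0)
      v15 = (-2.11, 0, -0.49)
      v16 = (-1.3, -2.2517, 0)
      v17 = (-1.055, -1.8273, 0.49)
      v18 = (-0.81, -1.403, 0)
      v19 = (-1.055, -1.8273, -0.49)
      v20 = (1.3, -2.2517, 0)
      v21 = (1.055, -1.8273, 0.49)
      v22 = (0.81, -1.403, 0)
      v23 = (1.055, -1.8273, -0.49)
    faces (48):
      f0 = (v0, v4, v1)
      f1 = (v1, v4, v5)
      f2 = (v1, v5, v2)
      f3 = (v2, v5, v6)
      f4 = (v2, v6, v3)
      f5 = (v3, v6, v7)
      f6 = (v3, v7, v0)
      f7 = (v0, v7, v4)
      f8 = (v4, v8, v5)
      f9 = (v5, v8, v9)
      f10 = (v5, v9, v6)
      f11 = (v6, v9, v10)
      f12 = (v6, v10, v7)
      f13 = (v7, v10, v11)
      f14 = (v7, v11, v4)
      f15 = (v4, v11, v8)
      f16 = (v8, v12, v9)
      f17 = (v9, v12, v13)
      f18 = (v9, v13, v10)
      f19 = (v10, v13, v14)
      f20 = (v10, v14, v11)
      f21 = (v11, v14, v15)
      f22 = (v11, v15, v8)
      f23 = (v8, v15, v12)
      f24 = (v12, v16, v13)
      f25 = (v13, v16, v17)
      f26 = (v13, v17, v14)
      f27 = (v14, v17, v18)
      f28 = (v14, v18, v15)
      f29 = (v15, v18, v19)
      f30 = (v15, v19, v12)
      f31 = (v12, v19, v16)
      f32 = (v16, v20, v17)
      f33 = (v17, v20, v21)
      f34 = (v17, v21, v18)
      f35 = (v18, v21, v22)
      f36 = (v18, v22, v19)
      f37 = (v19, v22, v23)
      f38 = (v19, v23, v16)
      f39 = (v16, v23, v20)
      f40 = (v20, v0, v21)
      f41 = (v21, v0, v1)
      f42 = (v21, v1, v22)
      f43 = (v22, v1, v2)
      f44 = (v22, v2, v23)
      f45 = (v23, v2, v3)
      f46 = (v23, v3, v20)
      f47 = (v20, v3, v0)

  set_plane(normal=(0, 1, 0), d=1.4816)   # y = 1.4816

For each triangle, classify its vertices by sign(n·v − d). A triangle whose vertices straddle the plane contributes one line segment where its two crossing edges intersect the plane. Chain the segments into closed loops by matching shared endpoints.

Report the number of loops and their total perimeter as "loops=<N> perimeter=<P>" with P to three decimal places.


Straddling triangles (18 of 48):
  (v0,v4,v1) [-+-] → (1.74461, 1.4816, 0)–(1.57703, 1.4816, 0.167584)  len=0.2370
  (v1,v4,v5) [-++] → (1.57703, 1.4816, 0.167584)–(1.25459, 1.4816, 0.49)  len=0.4560
  (v1,v5,v2) [-+-] → (1.25459, 1.4816, 0.49)–(1.16189, 1.4816, 0.397299)  len=0.1311
  (v2,v5,v6) [-+-] → (1.16189, 1.4816, 0.397299)–(0.855385, 1.4816, 0.0907707)  len=0.4335
  (v3,v6,v7) [--+] → (0.855385, 1.4816, -0.0907707)–(1.25459, 1.4816, -0.49)  len=0.5646
  (v3,v7,v0) [-+-] → (1.25459, 1.4816, -0.49)–(1.34729, 1.4816, -0.397299)  len=0.1311
  (v0,v7,v4) [-++] → (1.34729, 1.4816, -0.397299)–(1.74461, 1.4816, 0)  len=0.5619
  (v5,v9,v6) [++-] → (0.464516, 1.4816, 0.0907707)–(0.855385, 1.4816, 0.0907707)  len=0.3909
  (v6,v9,v10) [-+-] → (0.464516, 1.4816, 0.0907707)–(-0.855385, 1.4816, 0.0907707)  len=1.3199
  (v6,v10,v7) [--+] → (-0.464516, 1.4816, -0.0907707)–(0.855385, 1.4816, -0.0907707)  len=1.3199
  (v7,v10,v11) [+-+] → (-0.464516, 1.4816, -0.0907707)–(-0.855385, 1.4816, -0.0907707)  len=0.3909
  (v8,v12,v9) [+-+] → (-1.74461, 1.4816, 0)–(-1.34729, 1.4816, 0.397299)  len=0.5619
  (v9,v12,v13) [+--] → (-1.34729, 1.4816, 0.397299)–(-1.25459, 1.4816, 0.49)  len=0.1311
  (v9,v13,v10) [+--] → (-1.25459, 1.4816, 0.49)–(-0.855385, 1.4816, 0.0907707)  len=0.5646
  (v10,v14,v11) [--+] → (-1.16189, 1.4816, -0.397299)–(-0.855385, 1.4816, -0.0907707)  len=0.4335
  (v11,v14,v15) [+--] → (-1.16189, 1.4816, -0.397299)–(-1.25459, 1.4816, -0.49)  len=0.1311
  (v11,v15,v8) [+-+] → (-1.25459, 1.4816, -0.49)–(-1.57703, 1.4816, -0.167584)  len=0.4560
  (v8,v15,v12) [+--] → (-1.57703, 1.4816, -0.167584)–(-1.74461, 1.4816, 0)  len=0.2370

Chained into 1 loop(s):
  loop 1: 18 segments, perimeter = 8.4518
Total perimeter = 8.452

loops=1 perimeter=8.452


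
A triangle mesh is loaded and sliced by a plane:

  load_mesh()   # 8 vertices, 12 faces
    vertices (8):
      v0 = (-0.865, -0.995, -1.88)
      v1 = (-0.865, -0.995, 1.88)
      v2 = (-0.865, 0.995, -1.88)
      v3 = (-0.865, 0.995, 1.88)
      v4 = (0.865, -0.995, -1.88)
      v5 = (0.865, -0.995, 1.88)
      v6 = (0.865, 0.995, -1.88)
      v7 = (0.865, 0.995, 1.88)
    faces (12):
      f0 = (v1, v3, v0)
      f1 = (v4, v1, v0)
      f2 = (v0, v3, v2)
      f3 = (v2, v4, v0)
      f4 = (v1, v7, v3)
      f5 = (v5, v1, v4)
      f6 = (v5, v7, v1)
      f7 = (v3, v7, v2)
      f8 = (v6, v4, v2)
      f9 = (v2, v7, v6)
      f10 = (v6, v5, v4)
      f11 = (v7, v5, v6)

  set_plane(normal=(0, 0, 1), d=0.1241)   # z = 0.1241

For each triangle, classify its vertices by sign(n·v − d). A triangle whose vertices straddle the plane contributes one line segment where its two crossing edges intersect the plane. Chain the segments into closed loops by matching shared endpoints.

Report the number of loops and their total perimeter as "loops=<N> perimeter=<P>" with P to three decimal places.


loops=1 perimeter=7.440

Straddling triangles (8 of 12):
  (v1,v3,v0) [++-] → (-0.865, 0.0656806, 0.1241)–(-0.865, -0.995, 0.1241)  len=1.0607
  (v4,v1,v0) [-+-] → (-0.0570992, -0.995, 0.1241)–(-0.865, -0.995, 0.1241)  len=0.8079
  (v0,v3,v2) [-+-] → (-0.865, 0.0656806, 0.1241)–(-0.865, 0.995, 0.1241)  len=0.9293
  (v5,v1,v4) [++-] → (-0.0570992, -0.995, 0.1241)–(0.865, -0.995, 0.1241)  len=0.9221
  (v3,v7,v2) [++-] → (0.0570992, 0.995, 0.1241)–(-0.865, 0.995, 0.1241)  len=0.9221
  (v2,v7,v6) [-+-] → (0.0570992, 0.995, 0.1241)–(0.865, 0.995, 0.1241)  len=0.8079
  (v6,v5,v4) [-+-] → (0.865, -0.0656806, 0.1241)–(0.865, -0.995, 0.1241)  len=0.9293
  (v7,v5,v6) [++-] → (0.865, -0.0656806, 0.1241)–(0.865, 0.995, 0.1241)  len=1.0607

Chained into 1 loop(s):
  loop 1: 8 segments, perimeter = 7.4400
Total perimeter = 7.440


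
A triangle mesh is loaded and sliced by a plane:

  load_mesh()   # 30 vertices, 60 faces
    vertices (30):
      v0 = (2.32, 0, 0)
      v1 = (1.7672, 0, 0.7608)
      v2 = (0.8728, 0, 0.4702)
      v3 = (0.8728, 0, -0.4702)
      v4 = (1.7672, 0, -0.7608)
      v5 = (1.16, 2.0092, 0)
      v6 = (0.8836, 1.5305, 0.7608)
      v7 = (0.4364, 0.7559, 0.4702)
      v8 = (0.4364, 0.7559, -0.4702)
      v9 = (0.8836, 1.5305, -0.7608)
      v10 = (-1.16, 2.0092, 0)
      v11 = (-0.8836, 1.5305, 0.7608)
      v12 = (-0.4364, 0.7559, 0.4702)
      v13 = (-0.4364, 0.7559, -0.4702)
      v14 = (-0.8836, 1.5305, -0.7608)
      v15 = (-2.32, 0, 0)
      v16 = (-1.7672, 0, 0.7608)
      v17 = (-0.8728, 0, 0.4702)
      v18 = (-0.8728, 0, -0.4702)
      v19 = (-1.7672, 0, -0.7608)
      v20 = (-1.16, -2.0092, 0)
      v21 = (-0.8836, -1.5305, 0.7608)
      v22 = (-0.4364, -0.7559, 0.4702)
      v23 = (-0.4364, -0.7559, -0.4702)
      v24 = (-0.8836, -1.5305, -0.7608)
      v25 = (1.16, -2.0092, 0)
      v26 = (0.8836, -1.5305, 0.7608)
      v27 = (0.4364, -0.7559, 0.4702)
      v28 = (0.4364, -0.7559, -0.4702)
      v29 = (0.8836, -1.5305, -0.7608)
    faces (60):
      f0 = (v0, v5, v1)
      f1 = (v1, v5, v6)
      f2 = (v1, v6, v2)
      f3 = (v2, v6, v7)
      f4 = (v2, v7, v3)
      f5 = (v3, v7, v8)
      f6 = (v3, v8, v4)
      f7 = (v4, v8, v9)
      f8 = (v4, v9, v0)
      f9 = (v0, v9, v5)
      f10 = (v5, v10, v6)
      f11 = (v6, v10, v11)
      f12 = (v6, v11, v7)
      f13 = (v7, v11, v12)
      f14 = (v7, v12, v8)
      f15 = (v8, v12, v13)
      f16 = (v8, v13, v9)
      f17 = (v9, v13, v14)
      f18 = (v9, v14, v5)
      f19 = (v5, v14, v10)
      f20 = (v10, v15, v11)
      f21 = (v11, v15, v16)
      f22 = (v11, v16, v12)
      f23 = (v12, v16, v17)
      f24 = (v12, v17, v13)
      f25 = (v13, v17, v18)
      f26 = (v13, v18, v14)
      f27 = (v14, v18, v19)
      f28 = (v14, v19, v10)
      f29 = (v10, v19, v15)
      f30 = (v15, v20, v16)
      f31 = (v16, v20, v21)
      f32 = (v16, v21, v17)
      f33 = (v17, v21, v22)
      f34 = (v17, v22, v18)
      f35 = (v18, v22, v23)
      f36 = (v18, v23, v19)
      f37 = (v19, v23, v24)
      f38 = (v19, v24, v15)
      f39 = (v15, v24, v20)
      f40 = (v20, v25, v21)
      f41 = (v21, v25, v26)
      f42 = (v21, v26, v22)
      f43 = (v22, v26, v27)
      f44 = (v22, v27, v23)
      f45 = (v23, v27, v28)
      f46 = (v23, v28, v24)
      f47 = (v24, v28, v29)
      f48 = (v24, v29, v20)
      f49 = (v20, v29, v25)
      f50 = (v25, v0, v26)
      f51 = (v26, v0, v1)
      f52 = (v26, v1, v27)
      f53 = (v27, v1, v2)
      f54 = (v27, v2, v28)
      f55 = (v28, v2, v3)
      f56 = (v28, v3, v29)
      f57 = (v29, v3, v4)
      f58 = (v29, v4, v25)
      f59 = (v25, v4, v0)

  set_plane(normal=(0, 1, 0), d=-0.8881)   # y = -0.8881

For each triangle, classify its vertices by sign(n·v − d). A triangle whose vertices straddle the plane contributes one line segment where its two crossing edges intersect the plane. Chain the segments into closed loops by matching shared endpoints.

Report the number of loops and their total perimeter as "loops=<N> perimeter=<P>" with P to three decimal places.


Straddling triangles (18 of 60):
  (v15,v20,v16) [+-+] → (-1.80726, -0.8881, 0)–(-1.49881, -0.8881, 0.424514)  len=0.5247
  (v16,v20,v21) [+--] → (-1.49881, -0.8881, 0.424514)–(-1.25448, -0.8881, 0.7608)  len=0.4157
  (v16,v21,v17) [+-+] → (-1.25448, -0.8881, 0.7608)–(-0.879067, -0.8881, 0.638826)  len=0.3947
  (v17,v21,v22) [+-+] → (-0.879067, -0.8881, 0.638826)–(-0.512723, -0.8881, 0.519796)  len=0.3852
  (v19,v23,v24) [++-] → (-0.512723, -0.8881, -0.519796)–(-1.25448, -0.8881, -0.7608)  len=0.7799
  (v19,v24,v15) [+-+] → (-1.25448, -0.8881, -0.7608)–(-1.4865, -0.8881, -0.441468)  len=0.3947
  (v15,v24,v20) [+--] → (-1.4865, -0.8881, -0.441468)–(-1.80726, -0.8881, 0)  len=0.5457
  (v21,v26,v22) [--+] → (-0.211117, -0.8881, 0.519796)–(-0.512723, -0.8881, 0.519796)  len=0.3016
  (v22,v26,v27) [+-+] → (-0.211117, -0.8881, 0.519796)–(0.512723, -0.8881, 0.519796)  len=0.7238
  (v23,v28,v24) [++-] → (0.211117, -0.8881, -0.519796)–(-0.512723, -0.8881, -0.519796)  len=0.7238
  (v24,v28,v29) [-+-] → (0.211117, -0.8881, -0.519796)–(0.512723, -0.8881, -0.519796)  len=0.3016
  (v25,v0,v26) [-+-] → (1.80726, -0.8881, 0)–(1.4865, -0.8881, 0.441468)  len=0.5457
  (v26,v0,v1) [-++] → (1.4865, -0.8881, 0.441468)–(1.25448, -0.8881, 0.7608)  len=0.3947
  (v26,v1,v27) [-++] → (1.25448, -0.8881, 0.7608)–(0.512723, -0.8881, 0.519796)  len=0.7799
  (v28,v3,v29) [++-] → (0.879067, -0.8881, -0.638826)–(0.512723, -0.8881, -0.519796)  len=0.3852
  (v29,v3,v4) [-++] → (0.879067, -0.8881, -0.638826)–(1.25448, -0.8881, -0.7608)  len=0.3947
  (v29,v4,v25) [-+-] → (1.25448, -0.8881, -0.7608)–(1.49881, -0.8881, -0.424514)  len=0.4157
  (v25,v4,v0) [-++] → (1.49881, -0.8881, -0.424514)–(1.80726, -0.8881, 0)  len=0.5247

Chained into 1 loop(s):
  loop 1: 18 segments, perimeter = 8.9323
Total perimeter = 8.932

loops=1 perimeter=8.932


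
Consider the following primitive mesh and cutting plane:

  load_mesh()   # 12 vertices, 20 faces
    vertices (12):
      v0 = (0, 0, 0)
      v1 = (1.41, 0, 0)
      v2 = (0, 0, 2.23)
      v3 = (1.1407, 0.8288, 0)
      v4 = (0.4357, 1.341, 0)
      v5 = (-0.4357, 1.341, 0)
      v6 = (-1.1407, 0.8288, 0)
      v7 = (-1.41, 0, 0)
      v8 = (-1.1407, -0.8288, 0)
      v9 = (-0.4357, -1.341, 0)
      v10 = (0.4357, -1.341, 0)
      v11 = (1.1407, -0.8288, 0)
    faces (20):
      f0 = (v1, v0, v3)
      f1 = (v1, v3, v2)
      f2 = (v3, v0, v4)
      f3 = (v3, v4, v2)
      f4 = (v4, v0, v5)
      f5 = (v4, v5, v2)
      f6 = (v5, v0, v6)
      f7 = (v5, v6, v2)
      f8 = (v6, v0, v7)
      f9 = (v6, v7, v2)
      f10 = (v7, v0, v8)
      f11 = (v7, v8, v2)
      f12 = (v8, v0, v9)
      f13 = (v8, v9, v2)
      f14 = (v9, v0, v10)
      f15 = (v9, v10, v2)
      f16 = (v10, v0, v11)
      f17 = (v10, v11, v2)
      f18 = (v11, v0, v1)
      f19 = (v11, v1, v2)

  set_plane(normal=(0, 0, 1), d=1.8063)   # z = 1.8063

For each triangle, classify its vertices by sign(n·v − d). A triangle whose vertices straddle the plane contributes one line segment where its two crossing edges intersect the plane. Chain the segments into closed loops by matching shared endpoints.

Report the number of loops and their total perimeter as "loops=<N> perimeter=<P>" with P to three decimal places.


loops=1 perimeter=1.656

Straddling triangles (10 of 20):
  (v1,v3,v2) [--+] → (0.216733, 0.157472, 1.8063)–(0.2679, 0, 1.8063)  len=0.1656
  (v3,v4,v2) [--+] → (0.082783, 0.25479, 1.8063)–(0.216733, 0.157472, 1.8063)  len=0.1656
  (v4,v5,v2) [--+] → (-0.082783, 0.25479, 1.8063)–(0.082783, 0.25479, 1.8063)  len=0.1656
  (v5,v6,v2) [--+] → (-0.216733, 0.157472, 1.8063)–(-0.082783, 0.25479, 1.8063)  len=0.1656
  (v6,v7,v2) [--+] → (-0.2679, 0, 1.8063)–(-0.216733, 0.157472, 1.8063)  len=0.1656
  (v7,v8,v2) [--+] → (-0.216733, -0.157472, 1.8063)–(-0.2679, 0, 1.8063)  len=0.1656
  (v8,v9,v2) [--+] → (-0.082783, -0.25479, 1.8063)–(-0.216733, -0.157472, 1.8063)  len=0.1656
  (v9,v10,v2) [--+] → (0.082783, -0.25479, 1.8063)–(-0.082783, -0.25479, 1.8063)  len=0.1656
  (v10,v11,v2) [--+] → (0.216733, -0.157472, 1.8063)–(0.082783, -0.25479, 1.8063)  len=0.1656
  (v11,v1,v2) [--+] → (0.2679, 0, 1.8063)–(0.216733, -0.157472, 1.8063)  len=0.1656

Chained into 1 loop(s):
  loop 1: 10 segments, perimeter = 1.6557
Total perimeter = 1.656


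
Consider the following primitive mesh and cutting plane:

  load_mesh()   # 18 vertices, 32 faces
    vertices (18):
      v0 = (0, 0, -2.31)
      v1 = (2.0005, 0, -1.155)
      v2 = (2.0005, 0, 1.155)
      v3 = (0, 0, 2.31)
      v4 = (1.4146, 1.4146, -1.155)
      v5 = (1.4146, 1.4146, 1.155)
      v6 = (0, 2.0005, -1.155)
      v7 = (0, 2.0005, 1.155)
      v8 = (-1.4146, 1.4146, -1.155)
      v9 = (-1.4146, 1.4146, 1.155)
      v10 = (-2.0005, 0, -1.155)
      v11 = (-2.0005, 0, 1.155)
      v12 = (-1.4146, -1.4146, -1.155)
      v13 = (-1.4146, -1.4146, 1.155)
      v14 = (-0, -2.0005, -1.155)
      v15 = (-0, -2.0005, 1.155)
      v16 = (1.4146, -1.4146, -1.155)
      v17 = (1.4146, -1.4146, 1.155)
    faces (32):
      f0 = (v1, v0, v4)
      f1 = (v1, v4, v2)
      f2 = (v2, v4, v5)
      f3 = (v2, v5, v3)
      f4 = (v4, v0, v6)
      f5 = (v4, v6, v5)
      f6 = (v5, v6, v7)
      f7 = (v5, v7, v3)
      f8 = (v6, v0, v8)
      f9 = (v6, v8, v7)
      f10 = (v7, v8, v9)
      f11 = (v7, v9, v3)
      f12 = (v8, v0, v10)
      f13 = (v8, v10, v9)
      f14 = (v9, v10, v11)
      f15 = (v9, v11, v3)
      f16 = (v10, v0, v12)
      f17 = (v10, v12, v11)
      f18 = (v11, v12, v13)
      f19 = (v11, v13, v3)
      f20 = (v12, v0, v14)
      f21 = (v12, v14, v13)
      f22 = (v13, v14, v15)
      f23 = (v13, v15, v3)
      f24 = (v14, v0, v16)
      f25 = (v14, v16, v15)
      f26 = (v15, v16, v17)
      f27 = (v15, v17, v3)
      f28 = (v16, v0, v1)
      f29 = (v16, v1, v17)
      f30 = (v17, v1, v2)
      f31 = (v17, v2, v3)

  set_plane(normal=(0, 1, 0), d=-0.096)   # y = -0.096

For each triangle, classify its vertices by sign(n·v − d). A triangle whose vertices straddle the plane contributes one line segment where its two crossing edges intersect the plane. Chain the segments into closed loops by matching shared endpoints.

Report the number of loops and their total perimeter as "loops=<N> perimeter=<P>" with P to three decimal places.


Straddling triangles (12 of 32):
  (v10,v0,v12) [++-] → (-0.096, -0.096, -2.23162)–(-1.96074, -0.096, -1.155)  len=2.1532
  (v10,v12,v11) [+-+] → (-1.96074, -0.096, -1.155)–(-1.96074, -0.096, 0.998235)  len=2.1532
  (v11,v12,v13) [+--] → (-1.96074, -0.096, 0.998235)–(-1.96074, -0.096, 1.155)  len=0.1568
  (v11,v13,v3) [+-+] → (-1.96074, -0.096, 1.155)–(-0.096, -0.096, 2.23162)  len=2.1532
  (v12,v0,v14) [-+-] → (-0.096, -0.096, -2.23162)–(0, -0.096, -2.25457)  len=0.0987
  (v13,v15,v3) [--+] → (0, -0.096, 2.25457)–(-0.096, -0.096, 2.23162)  len=0.0987
  (v14,v0,v16) [-+-] → (0, -0.096, -2.25457)–(0.096, -0.096, -2.23162)  len=0.0987
  (v15,v17,v3) [--+] → (0.096, -0.096, 2.23162)–(0, -0.096, 2.25457)  len=0.0987
  (v16,v0,v1) [-++] → (0.096, -0.096, -2.23162)–(1.96074, -0.096, -1.155)  len=2.1532
  (v16,v1,v17) [-+-] → (1.96074, -0.096, -1.155)–(1.96074, -0.096, -0.998235)  len=0.1568
  (v17,v1,v2) [-++] → (1.96074, -0.096, -0.998235)–(1.96074, -0.096, 1.155)  len=2.1532
  (v17,v2,v3) [-++] → (1.96074, -0.096, 1.155)–(0.096, -0.096, 2.23162)  len=2.1532

Chained into 1 loop(s):
  loop 1: 12 segments, perimeter = 13.6277
Total perimeter = 13.628

loops=1 perimeter=13.628


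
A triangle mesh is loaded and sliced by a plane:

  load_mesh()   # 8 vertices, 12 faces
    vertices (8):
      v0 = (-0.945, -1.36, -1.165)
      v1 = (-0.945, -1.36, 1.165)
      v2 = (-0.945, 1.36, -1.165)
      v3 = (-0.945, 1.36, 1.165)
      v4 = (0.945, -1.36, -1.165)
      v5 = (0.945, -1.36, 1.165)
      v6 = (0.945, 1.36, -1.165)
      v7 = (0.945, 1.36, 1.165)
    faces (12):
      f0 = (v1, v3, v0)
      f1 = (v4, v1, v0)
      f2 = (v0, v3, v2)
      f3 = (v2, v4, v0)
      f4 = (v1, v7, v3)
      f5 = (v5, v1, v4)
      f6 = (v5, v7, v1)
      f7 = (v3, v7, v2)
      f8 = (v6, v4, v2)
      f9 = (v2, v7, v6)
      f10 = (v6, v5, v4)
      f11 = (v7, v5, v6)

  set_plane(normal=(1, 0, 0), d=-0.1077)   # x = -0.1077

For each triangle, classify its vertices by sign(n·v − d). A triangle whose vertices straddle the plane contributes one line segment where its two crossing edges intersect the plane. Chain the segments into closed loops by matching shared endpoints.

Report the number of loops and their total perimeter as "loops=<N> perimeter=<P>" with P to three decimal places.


Straddling triangles (8 of 12):
  (v4,v1,v0) [+--] → (-0.1077, -1.36, 0.132773)–(-0.1077, -1.36, -1.165)  len=1.2978
  (v2,v4,v0) [-+-] → (-0.1077, 0.154997, -1.165)–(-0.1077, -1.36, -1.165)  len=1.5150
  (v1,v7,v3) [-+-] → (-0.1077, -0.154997, 1.165)–(-0.1077, 1.36, 1.165)  len=1.5150
  (v5,v1,v4) [+-+] → (-0.1077, -1.36, 1.165)–(-0.1077, -1.36, 0.132773)  len=1.0322
  (v5,v7,v1) [++-] → (-0.1077, -0.154997, 1.165)–(-0.1077, -1.36, 1.165)  len=1.2050
  (v3,v7,v2) [-+-] → (-0.1077, 1.36, 1.165)–(-0.1077, 1.36, -0.132773)  len=1.2978
  (v6,v4,v2) [++-] → (-0.1077, 0.154997, -1.165)–(-0.1077, 1.36, -1.165)  len=1.2050
  (v2,v7,v6) [-++] → (-0.1077, 1.36, -0.132773)–(-0.1077, 1.36, -1.165)  len=1.0322

Chained into 1 loop(s):
  loop 1: 8 segments, perimeter = 10.1000
Total perimeter = 10.100

loops=1 perimeter=10.100


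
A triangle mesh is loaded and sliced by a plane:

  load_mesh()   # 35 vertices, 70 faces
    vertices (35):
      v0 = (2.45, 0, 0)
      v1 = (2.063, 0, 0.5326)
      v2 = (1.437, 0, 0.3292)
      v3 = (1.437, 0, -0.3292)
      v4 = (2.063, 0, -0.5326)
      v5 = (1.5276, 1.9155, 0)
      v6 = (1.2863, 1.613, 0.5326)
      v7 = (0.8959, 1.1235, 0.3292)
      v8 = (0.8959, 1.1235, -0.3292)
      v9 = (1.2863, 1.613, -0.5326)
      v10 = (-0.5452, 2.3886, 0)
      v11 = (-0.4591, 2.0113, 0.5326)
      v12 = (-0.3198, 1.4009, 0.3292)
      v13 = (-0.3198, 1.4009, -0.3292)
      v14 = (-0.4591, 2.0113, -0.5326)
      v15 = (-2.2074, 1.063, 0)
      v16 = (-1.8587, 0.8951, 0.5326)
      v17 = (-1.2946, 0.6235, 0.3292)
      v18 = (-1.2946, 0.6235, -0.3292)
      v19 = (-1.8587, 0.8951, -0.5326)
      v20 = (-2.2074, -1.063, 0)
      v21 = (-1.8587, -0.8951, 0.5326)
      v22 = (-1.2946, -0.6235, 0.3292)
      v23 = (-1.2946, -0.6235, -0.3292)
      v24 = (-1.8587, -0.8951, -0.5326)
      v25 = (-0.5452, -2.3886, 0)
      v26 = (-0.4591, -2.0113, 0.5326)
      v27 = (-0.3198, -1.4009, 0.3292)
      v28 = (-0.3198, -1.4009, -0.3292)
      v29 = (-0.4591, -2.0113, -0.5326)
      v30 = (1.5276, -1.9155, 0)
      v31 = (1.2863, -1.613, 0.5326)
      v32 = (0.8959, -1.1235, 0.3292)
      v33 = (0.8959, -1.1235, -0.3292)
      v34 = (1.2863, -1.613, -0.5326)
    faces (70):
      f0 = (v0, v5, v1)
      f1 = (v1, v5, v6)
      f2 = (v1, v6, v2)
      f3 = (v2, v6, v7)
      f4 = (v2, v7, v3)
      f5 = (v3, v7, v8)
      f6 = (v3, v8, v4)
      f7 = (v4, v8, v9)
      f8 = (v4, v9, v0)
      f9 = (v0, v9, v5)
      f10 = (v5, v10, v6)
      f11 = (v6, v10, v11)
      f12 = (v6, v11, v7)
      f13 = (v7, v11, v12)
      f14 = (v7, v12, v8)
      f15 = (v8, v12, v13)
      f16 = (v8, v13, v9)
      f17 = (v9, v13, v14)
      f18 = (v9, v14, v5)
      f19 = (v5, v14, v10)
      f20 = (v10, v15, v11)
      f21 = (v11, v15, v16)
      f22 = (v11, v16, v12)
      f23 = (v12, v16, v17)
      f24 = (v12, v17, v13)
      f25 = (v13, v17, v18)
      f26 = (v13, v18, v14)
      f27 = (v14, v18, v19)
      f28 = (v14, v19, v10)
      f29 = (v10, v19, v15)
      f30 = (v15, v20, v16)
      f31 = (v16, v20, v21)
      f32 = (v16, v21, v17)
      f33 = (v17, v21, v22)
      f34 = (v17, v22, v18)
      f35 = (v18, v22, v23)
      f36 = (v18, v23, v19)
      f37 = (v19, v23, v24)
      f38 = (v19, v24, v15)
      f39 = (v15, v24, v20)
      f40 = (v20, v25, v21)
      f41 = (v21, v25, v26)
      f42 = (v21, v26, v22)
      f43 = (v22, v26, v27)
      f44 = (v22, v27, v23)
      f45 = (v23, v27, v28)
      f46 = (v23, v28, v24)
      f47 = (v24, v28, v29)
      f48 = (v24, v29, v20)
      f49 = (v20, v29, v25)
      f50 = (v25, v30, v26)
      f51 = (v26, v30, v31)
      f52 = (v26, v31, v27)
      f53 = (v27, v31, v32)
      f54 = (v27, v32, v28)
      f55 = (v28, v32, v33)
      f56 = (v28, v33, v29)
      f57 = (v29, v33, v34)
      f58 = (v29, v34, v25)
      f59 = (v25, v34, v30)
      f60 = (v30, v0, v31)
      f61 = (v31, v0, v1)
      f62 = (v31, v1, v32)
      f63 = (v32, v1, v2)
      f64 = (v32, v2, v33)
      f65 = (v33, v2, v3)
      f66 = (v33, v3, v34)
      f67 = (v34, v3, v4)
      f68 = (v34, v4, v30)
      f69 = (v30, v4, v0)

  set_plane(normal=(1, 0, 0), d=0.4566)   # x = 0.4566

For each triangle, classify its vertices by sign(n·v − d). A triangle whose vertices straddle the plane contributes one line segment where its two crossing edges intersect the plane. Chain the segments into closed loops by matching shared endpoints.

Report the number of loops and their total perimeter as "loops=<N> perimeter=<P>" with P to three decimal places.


loops=2 perimeter=6.336

Straddling triangles (20 of 70):
  (v5,v10,v6) [+-+] → (0.4566, 2.15995, 0)–(0.4566, 1.96436, 0.291323)  len=0.3509
  (v6,v10,v11) [+--] → (0.4566, 1.96436, 0.291323)–(0.4566, 1.80234, 0.5326)  len=0.2906
  (v6,v11,v7) [+-+] → (0.4566, 1.80234, 0.5326)–(0.4566, 1.41133, 0.395144)  len=0.4145
  (v7,v11,v12) [+--] → (0.4566, 1.41133, 0.395144)–(0.4566, 1.22374, 0.3292)  len=0.1988
  (v7,v12,v8) [+-+] → (0.4566, 1.22374, 0.3292)–(0.4566, 1.22374, -0.0912835)  len=0.4205
  (v8,v12,v13) [+--] → (0.4566, 1.22374, -0.0912835)–(0.4566, 1.22374, -0.3292)  len=0.2379
  (v8,v13,v9) [+-+] → (0.4566, 1.22374, -0.3292)–(0.4566, 1.50343, -0.427525)  len=0.2965
  (v9,v13,v14) [+--] → (0.4566, 1.50343, -0.427525)–(0.4566, 1.80234, -0.5326)  len=0.3168
  (v9,v14,v5) [+-+] → (0.4566, 1.80234, -0.5326)–(0.4566, 1.96714, -0.287117)  len=0.2957
  (v5,v14,v10) [+--] → (0.4566, 1.96714, -0.287117)–(0.4566, 2.15995, 0)  len=0.3458
  (v25,v30,v26) [-+-] → (0.4566, -2.15995, 0)–(0.4566, -1.96714, 0.287117)  len=0.3458
  (v26,v30,v31) [-++] → (0.4566, -1.96714, 0.287117)–(0.4566, -1.80234, 0.5326)  len=0.2957
  (v26,v31,v27) [-+-] → (0.4566, -1.80234, 0.5326)–(0.4566, -1.50343, 0.427525)  len=0.3168
  (v27,v31,v32) [-++] → (0.4566, -1.50343, 0.427525)–(0.4566, -1.22374, 0.3292)  len=0.2965
  (v27,v32,v28) [-+-] → (0.4566, -1.22374, 0.3292)–(0.4566, -1.22374, 0.0912835)  len=0.2379
  (v28,v32,v33) [-++] → (0.4566, -1.22374, 0.0912835)–(0.4566, -1.22374, -0.3292)  len=0.4205
  (v28,v33,v29) [-+-] → (0.4566, -1.22374, -0.3292)–(0.4566, -1.41133, -0.395144)  len=0.1988
  (v29,v33,v34) [-++] → (0.4566, -1.41133, -0.395144)–(0.4566, -1.80234, -0.5326)  len=0.4145
  (v29,v34,v25) [-+-] → (0.4566, -1.80234, -0.5326)–(0.4566, -1.96436, -0.291323)  len=0.2906
  (v25,v34,v30) [-++] → (0.4566, -1.96436, -0.291323)–(0.4566, -2.15995, 0)  len=0.3509

Chained into 2 loop(s):
  loop 1: 10 segments, perimeter = 3.1681
  loop 2: 10 segments, perimeter = 3.1681
Total perimeter = 6.336
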